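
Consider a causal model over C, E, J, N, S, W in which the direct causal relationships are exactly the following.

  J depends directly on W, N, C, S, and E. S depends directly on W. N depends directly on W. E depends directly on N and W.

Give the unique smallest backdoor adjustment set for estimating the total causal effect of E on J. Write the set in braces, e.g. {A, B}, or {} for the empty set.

Variables eligible for adjustment (non-descendants of E, excluding E and J): {C, N, S, W}.
Backdoor paths from E to J:
  P1: E <- W -> S -> J
  P2: E <- W -> N -> J
  P3: E <- W -> J
  P4: E <- N <- W -> S -> J
  P5: E <- N <- W -> J
  P6: E <- N -> J
The empty set is not sufficient: P1 (E <- W -> S -> J) has no collider blocking it and no conditioned non-collider, so it is open.
Try {N, W}:
  P1: blocked at fork node W ∈ conditioning set.
  P2: blocked at fork node W ∈ conditioning set.
  P3: blocked at fork node W ∈ conditioning set.
  P4: blocked at chain node N ∈ conditioning set.
  P5: blocked at chain node N ∈ conditioning set.
  P6: blocked at fork node N ∈ conditioning set.
{N, W} contains no descendant of E and blocks every backdoor path.
Every element of {N, W} is needed (dropping N leaves P6 open; dropping W leaves P1 open), so no proper subset is valid.
Among all size-2 subsets of the eligible variables, only {N, W} blocks every backdoor path, so it is the unique smallest valid adjustment set.

{N, W}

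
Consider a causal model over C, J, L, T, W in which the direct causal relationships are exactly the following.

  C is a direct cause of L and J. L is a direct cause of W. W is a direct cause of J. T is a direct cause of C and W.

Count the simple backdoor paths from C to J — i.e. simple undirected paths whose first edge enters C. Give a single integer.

A backdoor path from C to J is any simple undirected path whose first edge points into C (i.e. leaves C via a parent).
Parents of C: {T}.
Enumerating:
  P1: C <- T -> W -> J
That exhausts the simple backdoor paths. Count: 1.

1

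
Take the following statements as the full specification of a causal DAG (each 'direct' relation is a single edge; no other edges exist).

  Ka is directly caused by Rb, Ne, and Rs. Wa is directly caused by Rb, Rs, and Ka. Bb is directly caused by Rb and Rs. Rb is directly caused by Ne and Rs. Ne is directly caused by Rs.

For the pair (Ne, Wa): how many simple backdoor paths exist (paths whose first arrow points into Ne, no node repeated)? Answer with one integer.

A backdoor path from Ne to Wa is any simple undirected path whose first edge points into Ne (i.e. leaves Ne via a parent).
Parents of Ne: {Rs}.
Enumerating:
  P1: Ne <- Rs -> Rb -> Ka -> Wa
  P2: Ne <- Rs -> Rb -> Wa
  P3: Ne <- Rs -> Ka <- Rb -> Wa
  P4: Ne <- Rs -> Ka -> Wa
  P5: Ne <- Rs -> Bb <- Rb -> Ka -> Wa
  P6: Ne <- Rs -> Bb <- Rb -> Wa
  P7: Ne <- Rs -> Wa
That exhausts the simple backdoor paths. Count: 7.

7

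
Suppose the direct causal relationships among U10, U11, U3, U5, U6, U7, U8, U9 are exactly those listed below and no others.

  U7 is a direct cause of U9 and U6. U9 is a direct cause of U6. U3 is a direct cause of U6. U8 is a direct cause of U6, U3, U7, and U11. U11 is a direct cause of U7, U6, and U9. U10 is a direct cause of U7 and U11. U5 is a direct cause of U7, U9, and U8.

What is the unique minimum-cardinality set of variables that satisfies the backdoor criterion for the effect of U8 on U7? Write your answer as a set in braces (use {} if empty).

Variables eligible for adjustment (non-descendants of U8, excluding U8 and U7): {U10, U5}.
Backdoor paths from U8 to U7:
  P1: U8 <- U5 -> U7
  P2: U8 <- U5 -> U9 <- U11 <- U10 -> U7
  P3: U8 <- U5 -> U9 <- U11 -> U7
  P4: U8 <- U5 -> U9 <- U11 -> U6 <- U7
  P5: U8 <- U5 -> U9 <- U7
  P6: U8 <- U5 -> U9 -> U6 <- U11 <- U10 -> U7
  P7: U8 <- U5 -> U9 -> U6 <- U11 -> U7
  P8: U8 <- U5 -> U9 -> U6 <- U7
The empty set is not sufficient: P1 (U8 <- U5 -> U7) has no collider blocking it and no conditioned non-collider, so it is open.
Try {U5}:
  P1: blocked at fork node U5 ∈ conditioning set.
  P2: blocked at fork node U5 ∈ conditioning set.
  P3: blocked at fork node U5 ∈ conditioning set.
  P4: blocked at fork node U5 ∈ conditioning set.
  P5: blocked at fork node U5 ∈ conditioning set.
  P6: blocked at fork node U5 ∈ conditioning set.
  P7: blocked at fork node U5 ∈ conditioning set.
  P8: blocked at fork node U5 ∈ conditioning set.
{U5} contains no descendant of U8 and blocks every backdoor path.
No other singleton works — e.g. {U10} leaves P1 open — so {U5} is the unique smallest valid adjustment set.

{U5}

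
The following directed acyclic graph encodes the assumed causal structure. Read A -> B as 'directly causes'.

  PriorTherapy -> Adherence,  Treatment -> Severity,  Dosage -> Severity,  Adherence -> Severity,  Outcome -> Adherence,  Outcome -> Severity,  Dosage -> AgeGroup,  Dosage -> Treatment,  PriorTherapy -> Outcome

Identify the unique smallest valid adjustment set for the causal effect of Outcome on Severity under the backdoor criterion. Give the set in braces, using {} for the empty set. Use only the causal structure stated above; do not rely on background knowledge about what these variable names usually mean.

{PriorTherapy}

Variables eligible for adjustment (non-descendants of Outcome, excluding Outcome and Severity): {AgeGroup, Dosage, PriorTherapy, Treatment}.
Backdoor paths from Outcome to Severity:
  P1: Outcome <- PriorTherapy -> Adherence -> Severity
The empty set is not sufficient: P1 (Outcome <- PriorTherapy -> Adherence -> Severity) has no collider blocking it and no conditioned non-collider, so it is open.
Try {PriorTherapy}:
  P1: blocked at fork node PriorTherapy ∈ conditioning set.
{PriorTherapy} contains no descendant of Outcome and blocks every backdoor path.
No other singleton works — e.g. {Dosage} leaves P1 open — so {PriorTherapy} is the unique smallest valid adjustment set.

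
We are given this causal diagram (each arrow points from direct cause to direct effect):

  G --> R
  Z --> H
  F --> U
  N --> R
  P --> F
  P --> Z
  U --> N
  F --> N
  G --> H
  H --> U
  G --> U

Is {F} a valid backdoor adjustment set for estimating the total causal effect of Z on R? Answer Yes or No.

Yes

Backdoor paths from Z to R (paths whose first edge points into Z):
  P1: Z <- P -> F -> U <- G -> R
  P2: Z <- P -> F -> U <- H <- G -> R
  P3: Z <- P -> F -> U -> N -> R
  P4: Z <- P -> F -> N <- U <- G -> R
  P5: Z <- P -> F -> N <- U <- H <- G -> R
  P6: Z <- P -> F -> N -> R
Condition 1 (no descendant of Z in the set): holds — descendants of Z are {H, N, R, U}; none are in {F}.
Condition 2 (every backdoor path blocked by {F}):
  P1: blocked at chain node F ∈ conditioning set.
  P2: blocked at chain node F ∈ conditioning set.
  P3: blocked at chain node F ∈ conditioning set.
  P4: blocked at chain node F ∈ conditioning set.
  P5: blocked at chain node F ∈ conditioning set.
  P6: blocked at chain node F ∈ conditioning set.
{F} satisfies the backdoor criterion.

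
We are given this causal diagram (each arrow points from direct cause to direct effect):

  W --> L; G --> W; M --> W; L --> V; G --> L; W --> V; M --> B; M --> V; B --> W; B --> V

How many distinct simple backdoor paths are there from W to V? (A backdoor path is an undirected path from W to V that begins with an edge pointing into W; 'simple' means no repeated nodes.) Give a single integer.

5

A backdoor path from W to V is any simple undirected path whose first edge points into W (i.e. leaves W via a parent).
Parents of W: {B, G, M}.
Enumerating:
  P1: W <- M -> B -> V
  P2: W <- M -> V
  P3: W <- G -> L -> V
  P4: W <- B <- M -> V
  P5: W <- B -> V
That exhausts the simple backdoor paths. Count: 5.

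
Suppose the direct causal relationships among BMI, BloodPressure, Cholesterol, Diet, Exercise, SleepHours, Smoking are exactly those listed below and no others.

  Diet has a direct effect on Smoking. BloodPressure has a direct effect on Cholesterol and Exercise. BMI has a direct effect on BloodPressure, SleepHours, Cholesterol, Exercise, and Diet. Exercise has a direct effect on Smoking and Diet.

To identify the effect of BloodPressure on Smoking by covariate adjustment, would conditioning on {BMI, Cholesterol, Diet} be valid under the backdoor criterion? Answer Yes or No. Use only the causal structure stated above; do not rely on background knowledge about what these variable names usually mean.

No

Backdoor paths from BloodPressure to Smoking (paths whose first edge points into BloodPressure):
  P1: BloodPressure <- BMI -> Exercise -> Diet -> Smoking
  P2: BloodPressure <- BMI -> Exercise -> Smoking
  P3: BloodPressure <- BMI -> Diet <- Exercise -> Smoking
  P4: BloodPressure <- BMI -> Diet -> Smoking
Condition 1 (no descendant of BloodPressure in the set): FAILS — Cholesterol and Diet are descendants of BloodPressure.
Condition 2 (every backdoor path blocked by {BMI, Cholesterol, Diet}):
  P1: blocked at fork node BMI ∈ conditioning set.
  P2: blocked at fork node BMI ∈ conditioning set.
  P3: blocked at fork node BMI ∈ conditioning set.
  P4: blocked at fork node BMI ∈ conditioning set.
{BMI, Cholesterol, Diet} does not satisfy the backdoor criterion.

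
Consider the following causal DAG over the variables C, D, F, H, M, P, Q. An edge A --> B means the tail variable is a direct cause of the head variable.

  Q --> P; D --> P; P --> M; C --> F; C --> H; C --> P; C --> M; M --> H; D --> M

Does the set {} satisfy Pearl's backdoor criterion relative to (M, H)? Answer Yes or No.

No

Backdoor paths from M to H (paths whose first edge points into M):
  P1: M <- C -> H
  P2: M <- D -> P <- C -> H
  P3: M <- P <- C -> H
Condition 1 (no descendant of M in the set): holds — descendants of M are {H}; none are in {}.
Condition 2 (every backdoor path blocked by {}):
  P1: open — no interior node is in the conditioning set.
  P2: blocked at collider P (neither it nor any descendant is in the conditioning set).
  P3: open — no interior node is in the conditioning set.
{} does not satisfy the backdoor criterion.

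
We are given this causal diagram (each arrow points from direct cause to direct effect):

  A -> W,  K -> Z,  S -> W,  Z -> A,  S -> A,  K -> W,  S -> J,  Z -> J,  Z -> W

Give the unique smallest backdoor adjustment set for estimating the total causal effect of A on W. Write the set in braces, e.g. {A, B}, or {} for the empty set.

{S, Z}

Variables eligible for adjustment (non-descendants of A, excluding A and W): {J, K, S, Z}.
Backdoor paths from A to W:
  P1: A <- S -> J <- Z <- K -> W
  P2: A <- S -> J <- Z -> W
  P3: A <- S -> W
  P4: A <- Z <- K -> W
  P5: A <- Z -> J <- S -> W
  P6: A <- Z -> W
The empty set is not sufficient: P3 (A <- S -> W) has no collider blocking it and no conditioned non-collider, so it is open.
Try {S, Z}:
  P1: blocked at fork node S ∈ conditioning set.
  P2: blocked at fork node S ∈ conditioning set.
  P3: blocked at fork node S ∈ conditioning set.
  P4: blocked at chain node Z ∈ conditioning set.
  P5: blocked at fork node Z ∈ conditioning set.
  P6: blocked at fork node Z ∈ conditioning set.
{S, Z} contains no descendant of A and blocks every backdoor path.
Every element of {S, Z} is needed (dropping S leaves P3 open; dropping Z leaves P4 open), so no proper subset is valid.
Among all size-2 subsets of the eligible variables, only {S, Z} blocks every backdoor path, so it is the unique smallest valid adjustment set.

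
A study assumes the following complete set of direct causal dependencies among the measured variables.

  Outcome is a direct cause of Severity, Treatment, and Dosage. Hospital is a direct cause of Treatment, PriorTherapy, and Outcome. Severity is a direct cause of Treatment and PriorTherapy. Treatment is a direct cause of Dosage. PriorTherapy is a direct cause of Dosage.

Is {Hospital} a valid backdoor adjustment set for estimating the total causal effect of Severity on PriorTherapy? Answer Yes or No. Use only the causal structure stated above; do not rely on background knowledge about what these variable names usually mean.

Yes

Backdoor paths from Severity to PriorTherapy (paths whose first edge points into Severity):
  P1: Severity <- Outcome <- Hospital -> Treatment -> Dosage <- PriorTherapy
  P2: Severity <- Outcome <- Hospital -> PriorTherapy
  P3: Severity <- Outcome -> Treatment <- Hospital -> PriorTherapy
  P4: Severity <- Outcome -> Treatment -> Dosage <- PriorTherapy
  P5: Severity <- Outcome -> Dosage <- Treatment <- Hospital -> PriorTherapy
  P6: Severity <- Outcome -> Dosage <- PriorTherapy
Condition 1 (no descendant of Severity in the set): holds — descendants of Severity are {Dosage, PriorTherapy, Treatment}; none are in {Hospital}.
Condition 2 (every backdoor path blocked by {Hospital}):
  P1: blocked at fork node Hospital ∈ conditioning set.
  P2: blocked at fork node Hospital ∈ conditioning set.
  P3: blocked at collider Treatment (neither it nor any descendant is in the conditioning set).
  P4: blocked at collider Dosage (neither it nor any descendant is in the conditioning set).
  P5: blocked at collider Dosage (neither it nor any descendant is in the conditioning set).
  P6: blocked at collider Dosage (neither it nor any descendant is in the conditioning set).
{Hospital} satisfies the backdoor criterion.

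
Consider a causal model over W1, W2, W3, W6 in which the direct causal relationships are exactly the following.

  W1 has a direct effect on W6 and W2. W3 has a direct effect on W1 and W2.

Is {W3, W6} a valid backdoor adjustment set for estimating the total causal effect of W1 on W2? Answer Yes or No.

No

Backdoor paths from W1 to W2 (paths whose first edge points into W1):
  P1: W1 <- W3 -> W2
Condition 1 (no descendant of W1 in the set): FAILS — W6 is a descendant of W1.
Condition 2 (every backdoor path blocked by {W3, W6}):
  P1: blocked at fork node W3 ∈ conditioning set.
{W3, W6} does not satisfy the backdoor criterion.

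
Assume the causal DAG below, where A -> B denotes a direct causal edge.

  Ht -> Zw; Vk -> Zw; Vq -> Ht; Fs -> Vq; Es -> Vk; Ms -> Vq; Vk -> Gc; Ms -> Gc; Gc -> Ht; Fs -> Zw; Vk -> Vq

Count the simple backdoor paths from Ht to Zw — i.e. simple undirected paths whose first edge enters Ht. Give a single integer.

A backdoor path from Ht to Zw is any simple undirected path whose first edge points into Ht (i.e. leaves Ht via a parent).
Parents of Ht: {Gc, Vq}.
Enumerating:
  P1: Ht <- Gc <- Vk -> Vq <- Fs -> Zw
  P2: Ht <- Gc <- Vk -> Zw
  P3: Ht <- Gc <- Ms -> Vq <- Fs -> Zw
  P4: Ht <- Gc <- Ms -> Vq <- Vk -> Zw
  P5: Ht <- Vq <- Fs -> Zw
  P6: Ht <- Vq <- Vk -> Zw
  P7: Ht <- Vq <- Ms -> Gc <- Vk -> Zw
That exhausts the simple backdoor paths. Count: 7.

7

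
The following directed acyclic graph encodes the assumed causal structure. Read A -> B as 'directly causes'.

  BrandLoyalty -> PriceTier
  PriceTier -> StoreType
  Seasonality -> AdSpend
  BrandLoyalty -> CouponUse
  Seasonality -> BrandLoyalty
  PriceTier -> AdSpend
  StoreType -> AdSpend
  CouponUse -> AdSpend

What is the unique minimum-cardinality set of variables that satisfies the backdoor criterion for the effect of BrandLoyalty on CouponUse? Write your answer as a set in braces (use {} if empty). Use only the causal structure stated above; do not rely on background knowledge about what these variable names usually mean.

{}

Variables eligible for adjustment (non-descendants of BrandLoyalty, excluding BrandLoyalty and CouponUse): {Seasonality}.
Backdoor paths from BrandLoyalty to CouponUse:
  P1: BrandLoyalty <- Seasonality -> AdSpend <- CouponUse
Each backdoor path contains an unconditioned collider, so every path is already blocked with the empty conditioning set:
  P1: blocked at collider AdSpend (neither it nor any descendant is in the conditioning set).
The empty set is therefore the unique smallest valid set.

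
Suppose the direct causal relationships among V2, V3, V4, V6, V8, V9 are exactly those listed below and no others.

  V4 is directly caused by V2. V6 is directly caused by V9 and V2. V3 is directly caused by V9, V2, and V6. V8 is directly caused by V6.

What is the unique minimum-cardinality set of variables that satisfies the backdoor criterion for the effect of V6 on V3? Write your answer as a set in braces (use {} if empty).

{V2, V9}

Variables eligible for adjustment (non-descendants of V6, excluding V6 and V3): {V2, V4, V9}.
Backdoor paths from V6 to V3:
  P1: V6 <- V2 -> V3
  P2: V6 <- V9 -> V3
The empty set is not sufficient: P1 (V6 <- V2 -> V3) has no collider blocking it and no conditioned non-collider, so it is open.
Try {V2, V9}:
  P1: blocked at fork node V2 ∈ conditioning set.
  P2: blocked at fork node V9 ∈ conditioning set.
{V2, V9} contains no descendant of V6 and blocks every backdoor path.
Every element of {V2, V9} is needed (dropping V2 leaves P1 open; dropping V9 leaves P2 open), so no proper subset is valid.
Among all size-2 subsets of the eligible variables, only {V2, V9} blocks every backdoor path, so it is the unique smallest valid adjustment set.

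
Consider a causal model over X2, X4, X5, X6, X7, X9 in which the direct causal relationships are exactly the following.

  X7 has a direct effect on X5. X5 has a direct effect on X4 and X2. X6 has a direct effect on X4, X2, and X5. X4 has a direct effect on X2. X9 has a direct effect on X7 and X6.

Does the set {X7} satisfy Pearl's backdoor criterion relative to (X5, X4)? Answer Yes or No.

No

Backdoor paths from X5 to X4 (paths whose first edge points into X5):
  P1: X5 <- X7 <- X9 -> X6 -> X4
  P2: X5 <- X7 <- X9 -> X6 -> X2 <- X4
  P3: X5 <- X6 -> X4
  P4: X5 <- X6 -> X2 <- X4
Condition 1 (no descendant of X5 in the set): holds — descendants of X5 are {X2, X4}; none are in {X7}.
Condition 2 (every backdoor path blocked by {X7}):
  P1: blocked at chain node X7 ∈ conditioning set.
  P2: blocked at chain node X7 ∈ conditioning set.
  P3: open — no interior node is in the conditioning set.
  P4: blocked at collider X2 (neither it nor any descendant is in the conditioning set).
{X7} does not satisfy the backdoor criterion.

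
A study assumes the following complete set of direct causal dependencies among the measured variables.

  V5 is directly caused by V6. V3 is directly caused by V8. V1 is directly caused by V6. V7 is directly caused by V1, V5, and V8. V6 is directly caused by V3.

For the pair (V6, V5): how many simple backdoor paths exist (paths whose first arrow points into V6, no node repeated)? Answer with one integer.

A backdoor path from V6 to V5 is any simple undirected path whose first edge points into V6 (i.e. leaves V6 via a parent).
Parents of V6: {V3}.
Enumerating:
  P1: V6 <- V3 <- V8 -> V7 <- V5
That exhausts the simple backdoor paths. Count: 1.

1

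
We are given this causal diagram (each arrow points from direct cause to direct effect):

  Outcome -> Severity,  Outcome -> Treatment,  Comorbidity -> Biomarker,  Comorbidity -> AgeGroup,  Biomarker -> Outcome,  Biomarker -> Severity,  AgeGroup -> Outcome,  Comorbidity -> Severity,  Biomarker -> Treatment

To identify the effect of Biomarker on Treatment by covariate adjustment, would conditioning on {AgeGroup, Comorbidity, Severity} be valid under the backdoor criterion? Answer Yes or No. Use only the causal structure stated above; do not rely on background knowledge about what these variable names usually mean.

Backdoor paths from Biomarker to Treatment (paths whose first edge points into Biomarker):
  P1: Biomarker <- Comorbidity -> AgeGroup -> Outcome -> Treatment
  P2: Biomarker <- Comorbidity -> Severity <- Outcome -> Treatment
Condition 1 (no descendant of Biomarker in the set): FAILS — Severity is a descendant of Biomarker.
Condition 2 (every backdoor path blocked by {AgeGroup, Comorbidity, Severity}):
  P1: blocked at fork node Comorbidity ∈ conditioning set.
  P2: blocked at fork node Comorbidity ∈ conditioning set.
{AgeGroup, Comorbidity, Severity} does not satisfy the backdoor criterion.

No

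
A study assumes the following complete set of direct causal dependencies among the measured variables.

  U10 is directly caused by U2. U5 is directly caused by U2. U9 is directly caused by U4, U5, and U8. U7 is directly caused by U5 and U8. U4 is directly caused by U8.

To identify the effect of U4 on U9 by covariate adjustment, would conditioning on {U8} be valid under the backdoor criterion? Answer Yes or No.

Yes

Backdoor paths from U4 to U9 (paths whose first edge points into U4):
  P1: U4 <- U8 -> U7 <- U5 -> U9
  P2: U4 <- U8 -> U9
Condition 1 (no descendant of U4 in the set): holds — descendants of U4 are {U9}; none are in {U8}.
Condition 2 (every backdoor path blocked by {U8}):
  P1: blocked at fork node U8 ∈ conditioning set.
  P2: blocked at fork node U8 ∈ conditioning set.
{U8} satisfies the backdoor criterion.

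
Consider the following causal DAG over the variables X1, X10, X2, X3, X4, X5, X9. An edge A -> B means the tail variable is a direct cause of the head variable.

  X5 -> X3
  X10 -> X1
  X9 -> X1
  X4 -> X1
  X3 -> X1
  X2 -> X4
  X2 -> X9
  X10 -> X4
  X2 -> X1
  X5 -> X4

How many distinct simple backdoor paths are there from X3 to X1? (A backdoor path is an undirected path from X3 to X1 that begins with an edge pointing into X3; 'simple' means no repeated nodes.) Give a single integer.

4

A backdoor path from X3 to X1 is any simple undirected path whose first edge points into X3 (i.e. leaves X3 via a parent).
Parents of X3: {X5}.
Enumerating:
  P1: X3 <- X5 -> X4 <- X10 -> X1
  P2: X3 <- X5 -> X4 <- X2 -> X9 -> X1
  P3: X3 <- X5 -> X4 <- X2 -> X1
  P4: X3 <- X5 -> X4 -> X1
That exhausts the simple backdoor paths. Count: 4.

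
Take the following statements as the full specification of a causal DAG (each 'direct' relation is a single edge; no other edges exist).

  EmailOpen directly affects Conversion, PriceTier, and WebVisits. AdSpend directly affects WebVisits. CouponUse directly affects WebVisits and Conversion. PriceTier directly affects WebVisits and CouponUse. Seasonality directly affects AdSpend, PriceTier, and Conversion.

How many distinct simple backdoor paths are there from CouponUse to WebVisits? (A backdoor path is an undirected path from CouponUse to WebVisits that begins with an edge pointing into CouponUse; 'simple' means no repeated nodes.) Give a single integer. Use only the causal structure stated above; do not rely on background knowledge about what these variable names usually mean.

A backdoor path from CouponUse to WebVisits is any simple undirected path whose first edge points into CouponUse (i.e. leaves CouponUse via a parent).
Parents of CouponUse: {PriceTier}.
Enumerating:
  P1: CouponUse <- PriceTier <- Seasonality -> AdSpend -> WebVisits
  P2: CouponUse <- PriceTier <- Seasonality -> Conversion <- EmailOpen -> WebVisits
  P3: CouponUse <- PriceTier <- EmailOpen -> Conversion <- Seasonality -> AdSpend -> WebVisits
  P4: CouponUse <- PriceTier <- EmailOpen -> WebVisits
  P5: CouponUse <- PriceTier -> WebVisits
That exhausts the simple backdoor paths. Count: 5.

5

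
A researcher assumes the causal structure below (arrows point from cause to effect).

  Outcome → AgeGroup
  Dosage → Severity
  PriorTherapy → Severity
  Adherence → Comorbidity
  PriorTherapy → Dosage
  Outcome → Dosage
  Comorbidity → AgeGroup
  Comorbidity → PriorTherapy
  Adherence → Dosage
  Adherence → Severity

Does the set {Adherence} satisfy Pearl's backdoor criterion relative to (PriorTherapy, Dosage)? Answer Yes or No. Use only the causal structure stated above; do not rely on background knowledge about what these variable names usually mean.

Backdoor paths from PriorTherapy to Dosage (paths whose first edge points into PriorTherapy):
  P1: PriorTherapy <- Comorbidity <- Adherence -> Dosage
  P2: PriorTherapy <- Comorbidity <- Adherence -> Severity <- Dosage
  P3: PriorTherapy <- Comorbidity -> AgeGroup <- Outcome -> Dosage
Condition 1 (no descendant of PriorTherapy in the set): holds — descendants of PriorTherapy are {Dosage, Severity}; none are in {Adherence}.
Condition 2 (every backdoor path blocked by {Adherence}):
  P1: blocked at fork node Adherence ∈ conditioning set.
  P2: blocked at fork node Adherence ∈ conditioning set.
  P3: blocked at collider AgeGroup (neither it nor any descendant is in the conditioning set).
{Adherence} satisfies the backdoor criterion.

Yes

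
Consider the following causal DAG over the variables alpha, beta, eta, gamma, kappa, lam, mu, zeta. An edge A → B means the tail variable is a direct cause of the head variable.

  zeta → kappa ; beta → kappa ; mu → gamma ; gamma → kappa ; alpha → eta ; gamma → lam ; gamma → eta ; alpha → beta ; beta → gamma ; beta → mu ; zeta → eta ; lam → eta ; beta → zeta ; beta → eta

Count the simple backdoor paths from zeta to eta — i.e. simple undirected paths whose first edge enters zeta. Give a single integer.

8

A backdoor path from zeta to eta is any simple undirected path whose first edge points into zeta (i.e. leaves zeta via a parent).
Parents of zeta: {beta}.
Enumerating:
  P1: zeta <- beta <- alpha -> eta
  P2: zeta <- beta -> mu -> gamma -> lam -> eta
  P3: zeta <- beta -> mu -> gamma -> eta
  P4: zeta <- beta -> gamma -> lam -> eta
  P5: zeta <- beta -> gamma -> eta
  P6: zeta <- beta -> kappa <- gamma -> lam -> eta
  P7: zeta <- beta -> kappa <- gamma -> eta
  P8: zeta <- beta -> eta
That exhausts the simple backdoor paths. Count: 8.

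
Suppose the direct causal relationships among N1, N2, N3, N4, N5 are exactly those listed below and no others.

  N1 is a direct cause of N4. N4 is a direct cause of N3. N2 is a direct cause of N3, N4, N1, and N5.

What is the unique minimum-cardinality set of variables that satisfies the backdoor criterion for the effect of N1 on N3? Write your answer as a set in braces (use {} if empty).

Variables eligible for adjustment (non-descendants of N1, excluding N1 and N3): {N2, N5}.
Backdoor paths from N1 to N3:
  P1: N1 <- N2 -> N4 -> N3
  P2: N1 <- N2 -> N3
The empty set is not sufficient: P1 (N1 <- N2 -> N4 -> N3) has no collider blocking it and no conditioned non-collider, so it is open.
Try {N2}:
  P1: blocked at fork node N2 ∈ conditioning set.
  P2: blocked at fork node N2 ∈ conditioning set.
{N2} contains no descendant of N1 and blocks every backdoor path.
No other singleton works — e.g. {N5} leaves P1 open — so {N2} is the unique smallest valid adjustment set.

{N2}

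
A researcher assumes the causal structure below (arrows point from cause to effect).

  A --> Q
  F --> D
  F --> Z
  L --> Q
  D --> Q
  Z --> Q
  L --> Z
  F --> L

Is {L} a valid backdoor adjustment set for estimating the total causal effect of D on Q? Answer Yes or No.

No

Backdoor paths from D to Q (paths whose first edge points into D):
  P1: D <- F -> L -> Z -> Q
  P2: D <- F -> L -> Q
  P3: D <- F -> Z <- L -> Q
  P4: D <- F -> Z -> Q
Condition 1 (no descendant of D in the set): holds — descendants of D are {Q}; none are in {L}.
Condition 2 (every backdoor path blocked by {L}):
  P1: blocked at chain node L ∈ conditioning set.
  P2: blocked at chain node L ∈ conditioning set.
  P3: blocked at collider Z (neither it nor any descendant is in the conditioning set).
  P4: open — no interior node is in the conditioning set.
{L} does not satisfy the backdoor criterion.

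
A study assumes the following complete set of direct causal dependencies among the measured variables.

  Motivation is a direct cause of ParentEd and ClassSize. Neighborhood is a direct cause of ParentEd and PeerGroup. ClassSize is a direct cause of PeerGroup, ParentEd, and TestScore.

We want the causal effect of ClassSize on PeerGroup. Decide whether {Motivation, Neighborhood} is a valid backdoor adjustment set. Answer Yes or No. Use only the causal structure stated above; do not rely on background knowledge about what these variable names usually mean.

Backdoor paths from ClassSize to PeerGroup (paths whose first edge points into ClassSize):
  P1: ClassSize <- Motivation -> ParentEd <- Neighborhood -> PeerGroup
Condition 1 (no descendant of ClassSize in the set): holds — descendants of ClassSize are {ParentEd, PeerGroup, TestScore}; none are in {Motivation, Neighborhood}.
Condition 2 (every backdoor path blocked by {Motivation, Neighborhood}):
  P1: blocked at fork node Motivation ∈ conditioning set.
{Motivation, Neighborhood} satisfies the backdoor criterion.

Yes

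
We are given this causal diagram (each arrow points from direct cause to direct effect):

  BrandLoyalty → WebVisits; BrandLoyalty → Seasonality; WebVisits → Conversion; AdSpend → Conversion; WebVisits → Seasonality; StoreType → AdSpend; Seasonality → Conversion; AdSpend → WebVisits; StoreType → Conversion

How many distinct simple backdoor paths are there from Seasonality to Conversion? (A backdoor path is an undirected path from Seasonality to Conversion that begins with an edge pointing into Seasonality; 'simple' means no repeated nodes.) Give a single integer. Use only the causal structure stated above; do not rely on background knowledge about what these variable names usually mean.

A backdoor path from Seasonality to Conversion is any simple undirected path whose first edge points into Seasonality (i.e. leaves Seasonality via a parent).
Parents of Seasonality: {BrandLoyalty, WebVisits}.
Enumerating:
  P1: Seasonality <- BrandLoyalty -> WebVisits <- AdSpend <- StoreType -> Conversion
  P2: Seasonality <- BrandLoyalty -> WebVisits <- AdSpend -> Conversion
  P3: Seasonality <- BrandLoyalty -> WebVisits -> Conversion
  P4: Seasonality <- WebVisits <- AdSpend <- StoreType -> Conversion
  P5: Seasonality <- WebVisits <- AdSpend -> Conversion
  P6: Seasonality <- WebVisits -> Conversion
That exhausts the simple backdoor paths. Count: 6.

6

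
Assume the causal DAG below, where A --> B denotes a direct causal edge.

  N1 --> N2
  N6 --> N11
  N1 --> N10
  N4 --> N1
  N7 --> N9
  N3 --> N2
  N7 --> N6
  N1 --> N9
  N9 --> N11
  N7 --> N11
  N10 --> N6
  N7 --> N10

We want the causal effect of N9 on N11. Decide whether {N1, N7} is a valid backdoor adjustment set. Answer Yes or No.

Yes

Backdoor paths from N9 to N11 (paths whose first edge points into N9):
  P1: N9 <- N7 -> N10 -> N6 -> N11
  P2: N9 <- N7 -> N6 -> N11
  P3: N9 <- N7 -> N11
  P4: N9 <- N1 -> N10 <- N7 -> N6 -> N11
  P5: N9 <- N1 -> N10 <- N7 -> N11
  P6: N9 <- N1 -> N10 -> N6 <- N7 -> N11
  P7: N9 <- N1 -> N10 -> N6 -> N11
Condition 1 (no descendant of N9 in the set): holds — descendants of N9 are {N11}; none are in {N1, N7}.
Condition 2 (every backdoor path blocked by {N1, N7}):
  P1: blocked at fork node N7 ∈ conditioning set.
  P2: blocked at fork node N7 ∈ conditioning set.
  P3: blocked at fork node N7 ∈ conditioning set.
  P4: blocked at fork node N1 ∈ conditioning set.
  P5: blocked at fork node N1 ∈ conditioning set.
  P6: blocked at fork node N1 ∈ conditioning set.
  P7: blocked at fork node N1 ∈ conditioning set.
{N1, N7} satisfies the backdoor criterion.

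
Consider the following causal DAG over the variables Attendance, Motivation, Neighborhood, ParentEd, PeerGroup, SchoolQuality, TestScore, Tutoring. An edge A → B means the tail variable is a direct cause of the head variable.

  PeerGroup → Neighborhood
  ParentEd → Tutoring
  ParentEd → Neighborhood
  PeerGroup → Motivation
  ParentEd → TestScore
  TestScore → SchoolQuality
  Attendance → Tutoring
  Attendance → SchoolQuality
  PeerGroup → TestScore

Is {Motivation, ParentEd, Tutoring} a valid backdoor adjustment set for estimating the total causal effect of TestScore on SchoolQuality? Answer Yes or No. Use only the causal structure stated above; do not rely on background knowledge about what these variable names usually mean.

Yes

Backdoor paths from TestScore to SchoolQuality (paths whose first edge points into TestScore):
  P1: TestScore <- ParentEd -> Tutoring <- Attendance -> SchoolQuality
  P2: TestScore <- PeerGroup -> Neighborhood <- ParentEd -> Tutoring <- Attendance -> SchoolQuality
Condition 1 (no descendant of TestScore in the set): holds — descendants of TestScore are {SchoolQuality}; none are in {Motivation, ParentEd, Tutoring}.
Condition 2 (every backdoor path blocked by {Motivation, ParentEd, Tutoring}):
  P1: blocked at fork node ParentEd ∈ conditioning set.
  P2: blocked at collider Neighborhood (neither it nor any descendant is in the conditioning set).
{Motivation, ParentEd, Tutoring} satisfies the backdoor criterion.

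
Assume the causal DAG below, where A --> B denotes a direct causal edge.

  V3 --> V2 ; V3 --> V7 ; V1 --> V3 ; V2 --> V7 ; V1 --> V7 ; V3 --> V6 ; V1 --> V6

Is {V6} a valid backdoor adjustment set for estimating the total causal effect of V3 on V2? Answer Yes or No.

No

Backdoor paths from V3 to V2 (paths whose first edge points into V3):
  P1: V3 <- V1 -> V7 <- V2
Condition 1 (no descendant of V3 in the set): FAILS — V6 is a descendant of V3.
Condition 2 (every backdoor path blocked by {V6}):
  P1: blocked at collider V7 (neither it nor any descendant is in the conditioning set).
{V6} does not satisfy the backdoor criterion.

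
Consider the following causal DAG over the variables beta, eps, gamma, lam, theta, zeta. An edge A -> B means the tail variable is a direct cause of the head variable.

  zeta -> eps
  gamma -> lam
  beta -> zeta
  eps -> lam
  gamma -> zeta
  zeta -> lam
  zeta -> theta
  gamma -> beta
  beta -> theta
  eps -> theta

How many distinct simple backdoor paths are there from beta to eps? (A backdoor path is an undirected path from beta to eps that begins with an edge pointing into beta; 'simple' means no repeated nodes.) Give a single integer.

6

A backdoor path from beta to eps is any simple undirected path whose first edge points into beta (i.e. leaves beta via a parent).
Parents of beta: {gamma}.
Enumerating:
  P1: beta <- gamma -> zeta -> eps
  P2: beta <- gamma -> zeta -> lam <- eps
  P3: beta <- gamma -> zeta -> theta <- eps
  P4: beta <- gamma -> lam <- zeta -> eps
  P5: beta <- gamma -> lam <- zeta -> theta <- eps
  P6: beta <- gamma -> lam <- eps
That exhausts the simple backdoor paths. Count: 6.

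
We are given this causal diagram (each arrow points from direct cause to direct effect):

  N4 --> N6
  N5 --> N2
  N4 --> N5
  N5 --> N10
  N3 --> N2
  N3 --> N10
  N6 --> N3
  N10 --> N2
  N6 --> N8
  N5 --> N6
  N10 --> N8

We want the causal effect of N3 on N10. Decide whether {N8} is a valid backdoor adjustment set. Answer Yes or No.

Backdoor paths from N3 to N10 (paths whose first edge points into N3):
  P1: N3 <- N6 <- N4 -> N5 -> N10
  P2: N3 <- N6 <- N4 -> N5 -> N2 <- N10
  P3: N3 <- N6 <- N5 -> N10
  P4: N3 <- N6 <- N5 -> N2 <- N10
  P5: N3 <- N6 -> N8 <- N10
Condition 1 (no descendant of N3 in the set): FAILS — N8 is a descendant of N3.
Condition 2 (every backdoor path blocked by {N8}):
  P1: open — no interior node is in the conditioning set.
  P2: blocked at collider N2 (neither it nor any descendant is in the conditioning set).
  P3: open — no interior node is in the conditioning set.
  P4: blocked at collider N2 (neither it nor any descendant is in the conditioning set).
  P5: open — collider(s) N8 are conditioned on (or have a conditioned descendant) and no non-collider on the path is in the set.
{N8} does not satisfy the backdoor criterion.

No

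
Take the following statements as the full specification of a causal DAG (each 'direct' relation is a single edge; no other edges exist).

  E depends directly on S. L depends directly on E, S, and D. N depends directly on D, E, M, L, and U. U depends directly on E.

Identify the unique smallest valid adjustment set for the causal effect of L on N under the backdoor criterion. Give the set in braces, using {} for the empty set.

{D, E}

Variables eligible for adjustment (non-descendants of L, excluding L and N): {D, E, M, S, U}.
Backdoor paths from L to N:
  P1: L <- S -> E -> U -> N
  P2: L <- S -> E -> N
  P3: L <- E -> U -> N
  P4: L <- E -> N
  P5: L <- D -> N
The empty set is not sufficient: P1 (L <- S -> E -> U -> N) has no collider blocking it and no conditioned non-collider, so it is open.
Try {D, E}:
  P1: blocked at chain node E ∈ conditioning set.
  P2: blocked at chain node E ∈ conditioning set.
  P3: blocked at fork node E ∈ conditioning set.
  P4: blocked at fork node E ∈ conditioning set.
  P5: blocked at fork node D ∈ conditioning set.
{D, E} contains no descendant of L and blocks every backdoor path.
Every element of {D, E} is needed (dropping D leaves P5 open; dropping E leaves P1 open), so no proper subset is valid.
Among all size-2 subsets of the eligible variables, only {D, E} blocks every backdoor path, so it is the unique smallest valid adjustment set.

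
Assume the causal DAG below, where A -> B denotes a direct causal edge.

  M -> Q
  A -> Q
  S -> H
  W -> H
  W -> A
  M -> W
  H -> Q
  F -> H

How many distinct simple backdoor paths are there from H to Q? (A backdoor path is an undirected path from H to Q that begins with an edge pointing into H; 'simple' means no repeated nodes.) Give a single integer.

2

A backdoor path from H to Q is any simple undirected path whose first edge points into H (i.e. leaves H via a parent).
Parents of H: {F, S, W}.
Enumerating:
  P1: H <- W <- M -> Q
  P2: H <- W -> A -> Q
That exhausts the simple backdoor paths. Count: 2.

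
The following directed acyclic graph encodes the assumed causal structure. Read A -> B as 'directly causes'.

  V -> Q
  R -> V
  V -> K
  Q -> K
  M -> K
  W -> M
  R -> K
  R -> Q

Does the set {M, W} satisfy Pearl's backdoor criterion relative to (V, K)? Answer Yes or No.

Backdoor paths from V to K (paths whose first edge points into V):
  P1: V <- R -> Q -> K
  P2: V <- R -> K
Condition 1 (no descendant of V in the set): holds — descendants of V are {K, Q}; none are in {M, W}.
Condition 2 (every backdoor path blocked by {M, W}):
  P1: open — no interior node is in the conditioning set.
  P2: open — no interior node is in the conditioning set.
{M, W} does not satisfy the backdoor criterion.

No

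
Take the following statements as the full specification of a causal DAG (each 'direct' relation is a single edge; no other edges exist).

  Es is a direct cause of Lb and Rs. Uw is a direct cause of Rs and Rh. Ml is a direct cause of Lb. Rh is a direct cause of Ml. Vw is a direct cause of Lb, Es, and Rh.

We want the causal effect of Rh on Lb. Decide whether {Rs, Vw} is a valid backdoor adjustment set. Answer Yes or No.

Backdoor paths from Rh to Lb (paths whose first edge points into Rh):
  P1: Rh <- Vw -> Es -> Lb
  P2: Rh <- Vw -> Lb
  P3: Rh <- Uw -> Rs <- Es <- Vw -> Lb
  P4: Rh <- Uw -> Rs <- Es -> Lb
Condition 1 (no descendant of Rh in the set): holds — descendants of Rh are {Lb, Ml}; none are in {Rs, Vw}.
Condition 2 (every backdoor path blocked by {Rs, Vw}):
  P1: blocked at fork node Vw ∈ conditioning set.
  P2: blocked at fork node Vw ∈ conditioning set.
  P3: blocked at fork node Vw ∈ conditioning set.
  P4: open — collider(s) Rs are conditioned on (or have a conditioned descendant) and no non-collider on the path is in the set.
{Rs, Vw} does not satisfy the backdoor criterion.

No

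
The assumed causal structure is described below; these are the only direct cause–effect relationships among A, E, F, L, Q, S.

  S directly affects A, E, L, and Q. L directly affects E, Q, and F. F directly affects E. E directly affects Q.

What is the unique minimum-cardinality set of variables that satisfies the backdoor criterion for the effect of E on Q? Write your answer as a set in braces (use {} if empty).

Variables eligible for adjustment (non-descendants of E, excluding E and Q): {A, F, L, S}.
Backdoor paths from E to Q:
  P1: E <- S -> L -> Q
  P2: E <- S -> Q
  P3: E <- L <- S -> Q
  P4: E <- L -> Q
  P5: E <- F <- L <- S -> Q
  P6: E <- F <- L -> Q
The empty set is not sufficient: P1 (E <- S -> L -> Q) has no collider blocking it and no conditioned non-collider, so it is open.
Try {L, S}:
  P1: blocked at fork node S ∈ conditioning set.
  P2: blocked at fork node S ∈ conditioning set.
  P3: blocked at chain node L ∈ conditioning set.
  P4: blocked at fork node L ∈ conditioning set.
  P5: blocked at chain node L ∈ conditioning set.
  P6: blocked at fork node L ∈ conditioning set.
{L, S} contains no descendant of E and blocks every backdoor path.
Every element of {L, S} is needed (dropping L leaves P4 open; dropping S leaves P2 open), so no proper subset is valid.
Among all size-2 subsets of the eligible variables, only {L, S} blocks every backdoor path, so it is the unique smallest valid adjustment set.

{L, S}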